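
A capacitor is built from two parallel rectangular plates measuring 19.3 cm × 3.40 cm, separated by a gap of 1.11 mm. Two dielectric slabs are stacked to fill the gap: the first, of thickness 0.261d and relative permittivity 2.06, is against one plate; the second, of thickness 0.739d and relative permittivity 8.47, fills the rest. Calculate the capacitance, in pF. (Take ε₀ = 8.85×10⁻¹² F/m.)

245 pF

A = 19.3 × 3.40 cm² = 6.56×10⁻³ m².
Stacked slabs ⇒ two capacitors in series, each with the full plate area.
C₁ = κ₁ε₀A/d₁ = 2.06 × 8.85×10⁻¹² × 6.56×10⁻³ / 2.90×10⁻⁴ = 4.13×10⁻¹⁰ F.
C₂ = κ₂ε₀A/d₂ = 8.47 × 8.85×10⁻¹² × 6.56×10⁻³ / 8.20×10⁻⁴ = 6.00×10⁻¹⁰ F.
C = (1/C₁ + 1/C₂)⁻¹ = 2.45×10⁻¹⁰ F.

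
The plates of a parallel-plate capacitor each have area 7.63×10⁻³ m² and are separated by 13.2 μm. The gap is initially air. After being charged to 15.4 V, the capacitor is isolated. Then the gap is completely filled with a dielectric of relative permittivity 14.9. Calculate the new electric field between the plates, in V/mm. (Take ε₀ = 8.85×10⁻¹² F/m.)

Initially C₁ = ε₀A/d = 8.85×10⁻¹² × 7.63×10⁻³ / 1.32×10⁻⁵ = 5.12×10⁻⁹ F.
E₁ = 1.17×10⁶ V/m.
Isolated ⇒ Q is held fixed. V₂ = Q/C₂ = V₁/14.9; E = V/d, so E₂/E₁ = (V₂/V₁)(d₁/d₂) = 0.0671.
E₂ = 0.0671 × 1.17×10⁶ = 7.83×10⁴ V/m.

E ≈ 78.3 V/mm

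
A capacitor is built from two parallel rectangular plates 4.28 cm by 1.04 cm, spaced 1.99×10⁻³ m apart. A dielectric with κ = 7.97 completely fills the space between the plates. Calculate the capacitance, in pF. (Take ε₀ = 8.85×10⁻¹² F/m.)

A = 4.28 × 1.04 cm² = 4.45×10⁻⁴ m².
C = κε₀A/d = 7.97 × 8.85×10⁻¹² × 4.45×10⁻⁴ / 1.99×10⁻³ = 1.58×10⁻¹¹ F.

C ≈ 15.8 pF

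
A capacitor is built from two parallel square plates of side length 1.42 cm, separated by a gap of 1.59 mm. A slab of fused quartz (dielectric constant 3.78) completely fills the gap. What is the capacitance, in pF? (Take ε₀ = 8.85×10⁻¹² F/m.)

A = (1.42 cm)² = 2.02×10⁻⁴ m².
C = κε₀A/d = 3.78 × 8.85×10⁻¹² × 2.02×10⁻⁴ / 1.59×10⁻³ = 4.24×10⁻¹² F.

4.24 pF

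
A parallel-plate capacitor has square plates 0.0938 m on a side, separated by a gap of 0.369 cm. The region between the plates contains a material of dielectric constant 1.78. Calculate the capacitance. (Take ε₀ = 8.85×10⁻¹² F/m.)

A = (0.0938 m)² = 8.80×10⁻³ m².
C = κε₀A/d = 1.78 × 8.85×10⁻¹² × 8.80×10⁻³ / 3.69×10⁻³ = 3.76×10⁻¹¹ F.

C ≈ 37.6 pF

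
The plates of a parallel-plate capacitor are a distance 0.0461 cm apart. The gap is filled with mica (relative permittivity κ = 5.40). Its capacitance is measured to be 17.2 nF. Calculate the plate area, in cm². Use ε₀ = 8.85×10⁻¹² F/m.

A = Cd/(κε₀) = 1.72×10⁻⁸ × 4.61×10⁻⁴ / (5.40 × 8.85×10⁻¹²) = 0.166 m².

A ≈ 1659 cm²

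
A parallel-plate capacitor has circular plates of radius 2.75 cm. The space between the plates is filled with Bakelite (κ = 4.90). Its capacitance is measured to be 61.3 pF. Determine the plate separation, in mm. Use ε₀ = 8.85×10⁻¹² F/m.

d ≈ 1.68 mm

A = π(2.75 cm)² = 2.38×10⁻³ m².
d = κε₀A/C = 4.90 × 8.85×10⁻¹² × 2.38×10⁻³ / 6.13×10⁻¹¹ = 1.68×10⁻³ m.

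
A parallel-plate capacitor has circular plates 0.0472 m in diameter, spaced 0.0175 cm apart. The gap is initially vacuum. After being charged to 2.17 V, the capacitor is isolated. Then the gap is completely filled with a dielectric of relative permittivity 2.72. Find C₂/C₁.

2.72

C = κε₀A/d scales with κ, so C₂/C₁ = κ = 2.72.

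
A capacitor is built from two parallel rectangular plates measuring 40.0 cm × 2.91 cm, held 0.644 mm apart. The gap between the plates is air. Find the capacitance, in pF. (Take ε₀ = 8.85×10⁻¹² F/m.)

A = 40.0 × 2.91 cm² = 1.16×10⁻² m².
C = ε₀A/d = 8.85×10⁻¹² × 1.16×10⁻² / 6.44×10⁻⁴ = 1.60×10⁻¹⁰ F.

C ≈ 160 pF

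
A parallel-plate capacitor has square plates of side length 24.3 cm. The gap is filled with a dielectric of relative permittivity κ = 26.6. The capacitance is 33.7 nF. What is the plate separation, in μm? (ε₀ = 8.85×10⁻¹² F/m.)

A = (24.3 cm)² = 5.90×10⁻² m².
d = κε₀A/C = 26.6 × 8.85×10⁻¹² × 5.90×10⁻² / 3.37×10⁻⁸ = 4.12×10⁻⁴ m.

d ≈ 412 μm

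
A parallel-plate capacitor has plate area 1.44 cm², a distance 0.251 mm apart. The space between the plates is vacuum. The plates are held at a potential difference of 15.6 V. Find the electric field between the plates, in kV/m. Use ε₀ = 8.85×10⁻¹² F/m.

62.2 kV/m

E = V/d = 15.6 / 2.51×10⁻⁴ = 6.22×10⁴ V/m.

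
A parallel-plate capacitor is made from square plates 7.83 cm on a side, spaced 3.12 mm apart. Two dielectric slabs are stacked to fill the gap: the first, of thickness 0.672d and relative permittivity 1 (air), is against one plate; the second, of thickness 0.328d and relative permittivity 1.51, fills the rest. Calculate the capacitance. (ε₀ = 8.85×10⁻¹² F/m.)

C ≈ 19.6 pF

A = (7.83 cm)² = 6.13×10⁻³ m².
Stacked slabs ⇒ two capacitors in series, each with the full plate area.
C₁ = κ₁ε₀A/d₁ = 1.00 × 8.85×10⁻¹² × 6.13×10⁻³ / 2.10×10⁻³ = 2.59×10⁻¹¹ F.
C₂ = κ₂ε₀A/d₂ = 1.51 × 8.85×10⁻¹² × 6.13×10⁻³ / 1.02×10⁻³ = 8.01×10⁻¹¹ F.
C = (1/C₁ + 1/C₂)⁻¹ = 1.96×10⁻¹¹ F.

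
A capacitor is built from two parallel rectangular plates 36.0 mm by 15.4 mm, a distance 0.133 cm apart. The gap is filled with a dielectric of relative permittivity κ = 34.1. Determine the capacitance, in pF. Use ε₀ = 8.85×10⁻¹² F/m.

126 pF

A = 36.0 × 15.4 mm² = 5.54×10⁻⁴ m².
C = κε₀A/d = 34.1 × 8.85×10⁻¹² × 5.54×10⁻⁴ / 1.33×10⁻³ = 1.26×10⁻¹⁰ F.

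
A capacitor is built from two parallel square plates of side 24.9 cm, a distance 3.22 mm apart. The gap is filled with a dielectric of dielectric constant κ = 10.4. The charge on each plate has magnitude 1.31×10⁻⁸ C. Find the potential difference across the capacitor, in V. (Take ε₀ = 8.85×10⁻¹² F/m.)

V ≈ 7.39 V

A = (24.9 cm)² = 6.20×10⁻² m².
C = κε₀A/d = 10.4 × 8.85×10⁻¹² × 6.20×10⁻² / 3.22×10⁻³ = 1.77×10⁻⁹ F.
V = Q/C = 1.31×10⁻⁸ / 1.77×10⁻⁹ = 7.39 V.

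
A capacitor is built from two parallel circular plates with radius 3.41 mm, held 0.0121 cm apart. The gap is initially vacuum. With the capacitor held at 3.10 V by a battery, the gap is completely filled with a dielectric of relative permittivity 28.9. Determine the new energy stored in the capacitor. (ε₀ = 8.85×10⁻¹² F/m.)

A = π(3.41 mm)² = 3.65×10⁻⁵ m².
Initially C₁ = ε₀A/d = 8.85×10⁻¹² × 3.65×10⁻⁵ / 1.21×10⁻⁴ = 2.67×10⁻¹² F.
U₁ = 1.28×10⁻¹¹ J.
Battery connected ⇒ V is held fixed. C₂ = 28.9 C₁ and U = ½CV², so U₂/U₁ = C₂/C₁ = 28.9.
U₂ = 28.9 × 1.28×10⁻¹¹ = 3.71×10⁻¹⁰ J.

U ≈ 371 pJ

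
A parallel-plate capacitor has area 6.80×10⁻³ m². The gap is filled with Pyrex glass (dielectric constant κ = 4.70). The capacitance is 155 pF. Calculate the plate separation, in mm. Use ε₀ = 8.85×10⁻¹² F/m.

1.82 mm

d = κε₀A/C = 4.70 × 8.85×10⁻¹² × 6.80×10⁻³ / 1.55×10⁻¹⁰ = 1.82×10⁻³ m.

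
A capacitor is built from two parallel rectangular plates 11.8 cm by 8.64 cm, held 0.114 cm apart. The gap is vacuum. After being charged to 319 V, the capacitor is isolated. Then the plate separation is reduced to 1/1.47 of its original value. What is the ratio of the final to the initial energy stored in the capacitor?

Isolated ⇒ Q is held fixed.
C₂ = 1.47 C₁ and U = Q²/(2C), so U₂/U₁ = C₁/C₂ = 0.680.

U₂/U₁ ≈ 0.680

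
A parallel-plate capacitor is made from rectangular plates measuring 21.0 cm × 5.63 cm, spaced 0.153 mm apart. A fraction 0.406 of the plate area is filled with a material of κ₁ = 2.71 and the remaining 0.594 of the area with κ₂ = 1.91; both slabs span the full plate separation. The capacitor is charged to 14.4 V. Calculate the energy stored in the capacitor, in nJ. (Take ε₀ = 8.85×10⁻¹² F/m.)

U ≈ 158 nJ

A = 21.0 × 5.63 cm² = 1.18×10⁻² m².
Side-by-side slabs ⇒ two capacitors in parallel, each spanning the full gap.
C₁ = κ₁ε₀A₁/d = 2.71 × 8.85×10⁻¹² × 4.80×10⁻³ / 1.53×10⁻⁴ = 7.52×10⁻¹⁰ F.
C₂ = κ₂ε₀A₂/d = 1.91 × 8.85×10⁻¹² × 7.02×10⁻³ / 1.53×10⁻⁴ = 7.76×10⁻¹⁰ F.
C = C₁ + C₂ = 1.53×10⁻⁹ F.
U = ½CV² = ½ × 1.53×10⁻⁹ × (14.4)² = 1.58×10⁻⁷ J.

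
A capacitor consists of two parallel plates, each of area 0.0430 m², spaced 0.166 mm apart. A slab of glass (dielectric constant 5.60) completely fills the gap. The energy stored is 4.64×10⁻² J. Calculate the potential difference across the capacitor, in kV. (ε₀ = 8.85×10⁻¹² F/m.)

V ≈ 2.69 kV

C = κε₀A/d = 5.60 × 8.85×10⁻¹² × 4.30×10⁻² / 1.66×10⁻⁴ = 1.28×10⁻⁸ F.
V = √(2U/C) = √(2 × 4.64×10⁻² / 1.28×10⁻⁸) = 2.69×10³ V.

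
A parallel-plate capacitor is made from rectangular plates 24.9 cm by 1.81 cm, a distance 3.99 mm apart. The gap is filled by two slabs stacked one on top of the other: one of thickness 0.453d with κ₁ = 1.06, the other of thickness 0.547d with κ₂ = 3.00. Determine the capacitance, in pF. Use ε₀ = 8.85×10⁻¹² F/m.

16.4 pF

A = 24.9 × 1.81 cm² = 4.51×10⁻³ m².
Stacked slabs ⇒ two capacitors in series, each with the full plate area.
C₁ = κ₁ε₀A/d₁ = 1.06 × 8.85×10⁻¹² × 4.51×10⁻³ / 1.81×10⁻³ = 2.34×10⁻¹¹ F.
C₂ = κ₂ε₀A/d₂ = 3.00 × 8.85×10⁻¹² × 4.51×10⁻³ / 2.18×10⁻³ = 5.48×10⁻¹¹ F.
C = (1/C₁ + 1/C₂)⁻¹ = 1.64×10⁻¹¹ F.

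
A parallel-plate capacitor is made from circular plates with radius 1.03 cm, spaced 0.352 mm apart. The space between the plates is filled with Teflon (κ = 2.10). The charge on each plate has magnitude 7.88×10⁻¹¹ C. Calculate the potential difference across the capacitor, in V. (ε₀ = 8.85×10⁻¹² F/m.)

A = π(1.03 cm)² = 3.33×10⁻⁴ m².
C = κε₀A/d = 2.10 × 8.85×10⁻¹² × 3.33×10⁻⁴ / 3.52×10⁻⁴ = 1.76×10⁻¹¹ F.
V = Q/C = 7.88×10⁻¹¹ / 1.76×10⁻¹¹ = 4.48 V.

V ≈ 4.48 V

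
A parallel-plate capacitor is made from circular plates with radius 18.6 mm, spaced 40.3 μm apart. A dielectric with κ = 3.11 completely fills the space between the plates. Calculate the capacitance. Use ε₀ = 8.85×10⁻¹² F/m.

A = π(18.6 mm)² = 1.09×10⁻³ m².
C = κε₀A/d = 3.11 × 8.85×10⁻¹² × 1.09×10⁻³ / 4.03×10⁻⁵ = 7.42×10⁻¹⁰ F.

0.742 nF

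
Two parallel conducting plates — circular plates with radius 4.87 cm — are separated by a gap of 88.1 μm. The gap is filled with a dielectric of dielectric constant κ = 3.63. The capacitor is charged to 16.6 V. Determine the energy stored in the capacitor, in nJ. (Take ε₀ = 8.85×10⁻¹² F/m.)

A = π(4.87 cm)² = 7.45×10⁻³ m².
C = κε₀A/d = 3.63 × 8.85×10⁻¹² × 7.45×10⁻³ / 8.81×10⁻⁵ = 2.72×10⁻⁹ F.
U = ½CV² = ½ × 2.72×10⁻⁹ × (16.6)² = 3.74×10⁻⁷ J.

U ≈ 374 nJ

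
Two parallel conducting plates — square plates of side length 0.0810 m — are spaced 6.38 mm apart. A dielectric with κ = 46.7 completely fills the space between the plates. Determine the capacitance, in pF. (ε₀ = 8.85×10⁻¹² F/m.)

A = (0.0810 m)² = 6.56×10⁻³ m².
C = κε₀A/d = 46.7 × 8.85×10⁻¹² × 6.56×10⁻³ / 6.38×10⁻³ = 4.25×10⁻¹⁰ F.

C ≈ 425 pF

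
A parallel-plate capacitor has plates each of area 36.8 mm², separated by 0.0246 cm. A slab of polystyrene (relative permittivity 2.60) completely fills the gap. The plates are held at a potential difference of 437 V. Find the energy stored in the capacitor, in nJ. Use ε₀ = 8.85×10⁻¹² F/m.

A = 36.8 mm² = 3.68×10⁻⁵ m².
C = κε₀A/d = 2.60 × 8.85×10⁻¹² × 3.68×10⁻⁵ / 2.46×10⁻⁴ = 3.44×10⁻¹² F.
U = ½CV² = ½ × 3.44×10⁻¹² × (437)² = 3.29×10⁻⁷ J.

U ≈ 329 nJ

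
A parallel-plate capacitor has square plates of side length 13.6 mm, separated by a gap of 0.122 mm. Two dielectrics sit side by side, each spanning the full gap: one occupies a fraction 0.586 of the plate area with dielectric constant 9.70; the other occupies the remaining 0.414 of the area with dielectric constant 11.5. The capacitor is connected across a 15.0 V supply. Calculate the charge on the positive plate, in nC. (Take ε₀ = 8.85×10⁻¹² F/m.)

Q ≈ 2.10 nC

A = (13.6 mm)² = 1.85×10⁻⁴ m².
Side-by-side slabs ⇒ two capacitors in parallel, each spanning the full gap.
C₁ = κ₁ε₀A₁/d = 9.70 × 8.85×10⁻¹² × 1.08×10⁻⁴ / 1.22×10⁻⁴ = 7.63×10⁻¹¹ F.
C₂ = κ₂ε₀A₂/d = 11.5 × 8.85×10⁻¹² × 7.66×10⁻⁵ / 1.22×10⁻⁴ = 6.39×10⁻¹¹ F.
C = C₁ + C₂ = 1.40×10⁻¹⁰ F.
Q = CV = 1.40×10⁻¹⁰ × 15.0 = 2.10×10⁻⁹ C.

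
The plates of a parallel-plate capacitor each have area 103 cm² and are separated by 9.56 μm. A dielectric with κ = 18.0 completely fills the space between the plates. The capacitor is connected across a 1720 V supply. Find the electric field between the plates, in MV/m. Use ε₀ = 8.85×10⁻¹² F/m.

E ≈ 180 MV/m

E = V/d = 1720 / 9.56×10⁻⁶ = 1.80×10⁸ V/m.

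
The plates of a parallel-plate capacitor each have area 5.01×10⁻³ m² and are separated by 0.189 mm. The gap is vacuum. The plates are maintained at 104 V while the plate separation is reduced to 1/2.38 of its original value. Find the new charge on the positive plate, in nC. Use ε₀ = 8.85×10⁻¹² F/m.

58.1 nC

Initially C₁ = ε₀A/d = 8.85×10⁻¹² × 5.01×10⁻³ / 1.89×10⁻⁴ = 2.35×10⁻¹⁰ F.
Q₁ = 2.44×10⁻⁸ C.
Battery connected ⇒ V is held fixed. C₂ = 2.38 C₁ and Q = CV, so Q₂/Q₁ = C₂/C₁ = 2.38.
Q₂ = 2.38 × 2.44×10⁻⁸ = 5.81×10⁻⁸ C.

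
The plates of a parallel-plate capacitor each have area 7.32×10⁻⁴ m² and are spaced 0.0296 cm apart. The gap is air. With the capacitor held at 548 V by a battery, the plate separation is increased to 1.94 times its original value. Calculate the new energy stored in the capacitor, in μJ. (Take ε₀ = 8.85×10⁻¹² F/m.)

Initially C₁ = ε₀A/d = 8.85×10⁻¹² × 7.32×10⁻⁴ / 2.96×10⁻⁴ = 2.19×10⁻¹¹ F.
U₁ = 3.29×10⁻⁶ J.
Battery connected ⇒ V is held fixed. C₂ = 0.515 C₁ and U = ½CV², so U₂/U₁ = C₂/C₁ = 0.515.
U₂ = 0.515 × 3.29×10⁻⁶ = 1.69×10⁻⁶ J.

1.69 μJ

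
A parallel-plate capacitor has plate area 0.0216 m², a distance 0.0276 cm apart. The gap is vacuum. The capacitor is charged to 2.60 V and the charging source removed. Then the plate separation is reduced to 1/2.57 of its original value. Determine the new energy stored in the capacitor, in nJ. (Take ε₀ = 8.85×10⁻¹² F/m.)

Initially C₁ = ε₀A/d = 8.85×10⁻¹² × 2.16×10⁻² / 2.76×10⁻⁴ = 6.93×10⁻¹⁰ F.
U₁ = 2.34×10⁻⁹ J.
Isolated ⇒ Q is held fixed. C₂ = 2.57 C₁ and U = Q²/(2C), so U₂/U₁ = C₁/C₂ = 0.389.
U₂ = 0.389 × 2.34×10⁻⁹ = 9.11×10⁻¹⁰ J.

0.911 nJ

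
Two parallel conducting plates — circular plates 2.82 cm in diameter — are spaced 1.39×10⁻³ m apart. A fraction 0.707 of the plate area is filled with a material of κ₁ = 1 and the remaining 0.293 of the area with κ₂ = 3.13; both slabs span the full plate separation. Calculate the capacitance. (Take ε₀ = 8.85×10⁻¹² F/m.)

A = π(2.82/2 cm)² = 6.25×10⁻⁴ m².
Side-by-side slabs ⇒ two capacitors in parallel, each spanning the full gap.
C₁ = κ₁ε₀A₁/d = 1.00 × 8.85×10⁻¹² × 4.42×10⁻⁴ / 1.39×10⁻³ = 2.81×10⁻¹² F.
C₂ = κ₂ε₀A₂/d = 3.13 × 8.85×10⁻¹² × 1.83×10⁻⁴ / 1.39×10⁻³ = 3.65×10⁻¹² F.
C = C₁ + C₂ = 6.46×10⁻¹² F.

C ≈ 6.46 pF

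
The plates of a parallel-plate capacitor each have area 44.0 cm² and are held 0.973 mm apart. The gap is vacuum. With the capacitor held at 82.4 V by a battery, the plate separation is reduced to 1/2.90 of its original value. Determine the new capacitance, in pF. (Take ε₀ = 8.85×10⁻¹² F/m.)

A = 44.0 cm² = 4.40×10⁻³ m².
Initially C₁ = ε₀A/d = 8.85×10⁻¹² × 4.40×10⁻³ / 9.73×10⁻⁴ = 4.00×10⁻¹¹ F.
C = ε₀A/d scales as 1/d, so C₂/C₁ = d₁/d₂ = 2.90.
C₂ = 2.90 × 4.00×10⁻¹¹ = 1.16×10⁻¹⁰ F.

C ≈ 116 pF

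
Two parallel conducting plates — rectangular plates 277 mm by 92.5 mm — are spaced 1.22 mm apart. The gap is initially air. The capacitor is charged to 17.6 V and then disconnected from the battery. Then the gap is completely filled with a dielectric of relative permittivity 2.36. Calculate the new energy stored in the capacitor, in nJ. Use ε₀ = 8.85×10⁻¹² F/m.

A = 277 × 92.5 mm² = 2.56×10⁻² m².
Initially C₁ = ε₀A/d = 8.85×10⁻¹² × 2.56×10⁻² / 1.22×10⁻³ = 1.86×10⁻¹⁰ F.
U₁ = 2.88×10⁻⁸ J.
Isolated ⇒ Q is held fixed. C₂ = 2.36 C₁ and U = Q²/(2C), so U₂/U₁ = C₁/C₂ = 0.424.
U₂ = 0.424 × 2.88×10⁻⁸ = 1.22×10⁻⁸ J.

U ≈ 12.2 nJ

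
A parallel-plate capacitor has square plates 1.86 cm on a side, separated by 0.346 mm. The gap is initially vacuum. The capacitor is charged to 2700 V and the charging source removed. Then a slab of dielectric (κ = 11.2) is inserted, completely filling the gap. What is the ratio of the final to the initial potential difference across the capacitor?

0.0893

Isolated ⇒ Q is held fixed.
C₂ = 11.2 C₁ and V = Q/C, so V₂/V₁ = C₁/C₂ = 0.0893.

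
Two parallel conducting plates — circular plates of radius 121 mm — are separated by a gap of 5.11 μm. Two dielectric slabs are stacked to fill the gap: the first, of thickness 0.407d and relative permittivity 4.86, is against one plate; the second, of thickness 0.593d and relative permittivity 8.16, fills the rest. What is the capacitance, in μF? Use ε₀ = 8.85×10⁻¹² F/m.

A = π(121 mm)² = 4.60×10⁻² m².
Stacked slabs ⇒ two capacitors in series, each with the full plate area.
C₁ = κ₁ε₀A/d₁ = 4.86 × 8.85×10⁻¹² × 4.60×10⁻² / 2.08×10⁻⁶ = 9.51×10⁻⁷ F.
C₂ = κ₂ε₀A/d₂ = 8.16 × 8.85×10⁻¹² × 4.60×10⁻² / 3.03×10⁻⁶ = 1.10×10⁻⁶ F.
C = (1/C₁ + 1/C₂)⁻¹ = 5.09×10⁻⁷ F.

C ≈ 0.509 μF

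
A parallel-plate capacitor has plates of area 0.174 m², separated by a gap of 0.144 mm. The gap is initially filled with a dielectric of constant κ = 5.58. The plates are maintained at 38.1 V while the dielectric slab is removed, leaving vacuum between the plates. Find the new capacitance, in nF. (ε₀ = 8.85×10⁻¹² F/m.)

C ≈ 10.7 nF

Initially C₁ = κε₀A/d = 5.58 × 8.85×10⁻¹² × 0.174 / 1.44×10⁻⁴ = 5.97×10⁻⁸ F.
C = κε₀A/d scales with κ, so C₂/C₁ = 1/κ = 1/5.58 = 0.179.
C₂ = 0.179 × 5.97×10⁻⁸ = 1.07×10⁻⁸ F.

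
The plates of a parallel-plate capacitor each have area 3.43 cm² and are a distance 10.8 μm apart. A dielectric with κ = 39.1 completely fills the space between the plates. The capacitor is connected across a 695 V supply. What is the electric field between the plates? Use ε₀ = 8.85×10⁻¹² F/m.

E = V/d = 695 / 1.08×10⁻⁵ = 6.44×10⁷ V/m.

E ≈ 64.4 MV/m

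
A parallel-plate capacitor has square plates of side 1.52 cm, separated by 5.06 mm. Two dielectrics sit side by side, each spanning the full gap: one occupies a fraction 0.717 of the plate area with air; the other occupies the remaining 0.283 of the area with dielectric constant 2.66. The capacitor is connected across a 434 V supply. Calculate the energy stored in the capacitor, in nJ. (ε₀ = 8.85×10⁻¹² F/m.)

U ≈ 55.9 nJ

A = (1.52 cm)² = 2.31×10⁻⁴ m².
Side-by-side slabs ⇒ two capacitors in parallel, each spanning the full gap.
C₁ = κ₁ε₀A₁/d = 1.00 × 8.85×10⁻¹² × 1.66×10⁻⁴ / 5.06×10⁻³ = 2.90×10⁻¹³ F.
C₂ = κ₂ε₀A₂/d = 2.66 × 8.85×10⁻¹² × 6.54×10⁻⁵ / 5.06×10⁻³ = 3.04×10⁻¹³ F.
C = C₁ + C₂ = 5.94×10⁻¹³ F.
U = ½CV² = ½ × 5.94×10⁻¹³ × (434)² = 5.59×10⁻⁸ J.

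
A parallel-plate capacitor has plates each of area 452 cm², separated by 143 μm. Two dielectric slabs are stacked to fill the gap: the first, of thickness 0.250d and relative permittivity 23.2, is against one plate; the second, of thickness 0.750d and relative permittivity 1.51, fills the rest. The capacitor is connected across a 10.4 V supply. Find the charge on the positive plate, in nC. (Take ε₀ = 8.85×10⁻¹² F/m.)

Q ≈ 57.3 nC

A = 452 cm² = 4.52×10⁻² m².
Stacked slabs ⇒ two capacitors in series, each with the full plate area.
C₁ = κ₁ε₀A/d₁ = 23.2 × 8.85×10⁻¹² × 4.52×10⁻² / 3.57×10⁻⁵ = 2.60×10⁻⁷ F.
C₂ = κ₂ε₀A/d₂ = 1.51 × 8.85×10⁻¹² × 4.52×10⁻² / 1.07×10⁻⁴ = 5.63×10⁻⁹ F.
C = (1/C₁ + 1/C₂)⁻¹ = 5.51×10⁻⁹ F.
Q = CV = 5.51×10⁻⁹ × 10.4 = 5.73×10⁻⁸ C.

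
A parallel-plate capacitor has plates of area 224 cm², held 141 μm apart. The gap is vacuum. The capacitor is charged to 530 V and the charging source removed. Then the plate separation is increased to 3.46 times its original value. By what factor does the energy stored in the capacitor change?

Isolated ⇒ Q is held fixed.
C₂ = 0.289 C₁ and U = Q²/(2C), so U₂/U₁ = C₁/C₂ = 3.46.

U₂/U₁ ≈ 3.46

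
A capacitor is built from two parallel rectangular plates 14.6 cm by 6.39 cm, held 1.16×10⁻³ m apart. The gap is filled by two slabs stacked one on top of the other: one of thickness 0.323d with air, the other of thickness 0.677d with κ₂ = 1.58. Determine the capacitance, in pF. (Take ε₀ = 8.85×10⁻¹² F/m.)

A = 14.6 × 6.39 cm² = 9.33×10⁻³ m².
Stacked slabs ⇒ two capacitors in series, each with the full plate area.
C₁ = κ₁ε₀A/d₁ = 1.00 × 8.85×10⁻¹² × 9.33×10⁻³ / 3.75×10⁻⁴ = 2.20×10⁻¹⁰ F.
C₂ = κ₂ε₀A/d₂ = 1.58 × 8.85×10⁻¹² × 9.33×10⁻³ / 7.85×10⁻⁴ = 1.66×10⁻¹⁰ F.
C = (1/C₁ + 1/C₂)⁻¹ = 9.47×10⁻¹¹ F.

C ≈ 94.7 pF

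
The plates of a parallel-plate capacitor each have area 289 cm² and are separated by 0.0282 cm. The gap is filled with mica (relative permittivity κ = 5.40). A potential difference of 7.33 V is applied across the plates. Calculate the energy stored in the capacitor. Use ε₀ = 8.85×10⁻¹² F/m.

U ≈ 132 nJ

A = 289 cm² = 2.89×10⁻² m².
C = κε₀A/d = 5.40 × 8.85×10⁻¹² × 2.89×10⁻² / 2.82×10⁻⁴ = 4.90×10⁻⁹ F.
U = ½CV² = ½ × 4.90×10⁻⁹ × (7.33)² = 1.32×10⁻⁷ J.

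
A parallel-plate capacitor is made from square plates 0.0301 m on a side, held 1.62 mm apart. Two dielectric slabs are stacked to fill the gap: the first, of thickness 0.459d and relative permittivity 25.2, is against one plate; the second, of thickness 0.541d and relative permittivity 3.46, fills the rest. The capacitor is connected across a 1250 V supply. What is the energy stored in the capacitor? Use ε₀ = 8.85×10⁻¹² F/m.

A = (0.0301 m)² = 9.06×10⁻⁴ m².
Stacked slabs ⇒ two capacitors in series, each with the full plate area.
C₁ = κ₁ε₀A/d₁ = 25.2 × 8.85×10⁻¹² × 9.06×10⁻⁴ / 7.44×10⁻⁴ = 2.72×10⁻¹⁰ F.
C₂ = κ₂ε₀A/d₂ = 3.46 × 8.85×10⁻¹² × 9.06×10⁻⁴ / 8.76×10⁻⁴ = 3.17×10⁻¹¹ F.
C = (1/C₁ + 1/C₂)⁻¹ = 2.84×10⁻¹¹ F.
U = ½CV² = ½ × 2.84×10⁻¹¹ × (1250)² = 2.22×10⁻⁵ J.

U ≈ 22.2 μJ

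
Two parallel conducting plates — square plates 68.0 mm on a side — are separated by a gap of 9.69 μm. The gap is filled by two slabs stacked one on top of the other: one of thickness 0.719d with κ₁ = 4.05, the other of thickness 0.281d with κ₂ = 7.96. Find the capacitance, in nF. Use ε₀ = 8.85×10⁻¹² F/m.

19.8 nF

A = (68.0 mm)² = 4.62×10⁻³ m².
Stacked slabs ⇒ two capacitors in series, each with the full plate area.
C₁ = κ₁ε₀A/d₁ = 4.05 × 8.85×10⁻¹² × 4.62×10⁻³ / 6.97×10⁻⁶ = 2.38×10⁻⁸ F.
C₂ = κ₂ε₀A/d₂ = 7.96 × 8.85×10⁻¹² × 4.62×10⁻³ / 2.72×10⁻⁶ = 1.20×10⁻⁷ F.
C = (1/C₁ + 1/C₂)⁻¹ = 1.98×10⁻⁸ F.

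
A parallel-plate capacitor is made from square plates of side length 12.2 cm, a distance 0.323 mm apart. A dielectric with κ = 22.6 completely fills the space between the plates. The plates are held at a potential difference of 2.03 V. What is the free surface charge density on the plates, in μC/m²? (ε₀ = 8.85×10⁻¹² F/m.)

A = (12.2 cm)² = 1.49×10⁻² m².
C = κε₀A/d = 22.6 × 8.85×10⁻¹² × 1.49×10⁻² / 3.23×10⁻⁴ = 9.22×10⁻⁹ F.
σ = Q/A = CV/A = 9.22×10⁻⁹ × 2.03 / 1.49×10⁻² = 1.26×10⁻⁶ C/m².

σ ≈ 1.26 μC/m²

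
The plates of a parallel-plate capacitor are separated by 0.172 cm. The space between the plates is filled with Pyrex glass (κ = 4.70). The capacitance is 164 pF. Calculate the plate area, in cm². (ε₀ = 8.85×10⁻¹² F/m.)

67.8 cm²

A = Cd/(κε₀) = 1.64×10⁻¹⁰ × 1.72×10⁻³ / (4.70 × 8.85×10⁻¹²) = 6.78×10⁻³ m².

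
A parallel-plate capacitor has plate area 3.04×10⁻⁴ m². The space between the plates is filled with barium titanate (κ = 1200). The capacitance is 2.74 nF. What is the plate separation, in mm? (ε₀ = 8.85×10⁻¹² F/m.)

1.18 mm

d = κε₀A/C = 1200 × 8.85×10⁻¹² × 3.04×10⁻⁴ / 2.74×10⁻⁹ = 1.18×10⁻³ m.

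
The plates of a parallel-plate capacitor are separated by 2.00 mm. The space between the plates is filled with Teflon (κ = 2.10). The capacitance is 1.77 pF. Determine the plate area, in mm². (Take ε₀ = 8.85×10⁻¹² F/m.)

A = Cd/(κε₀) = 1.77×10⁻¹² × 2.00×10⁻³ / (2.10 × 8.85×10⁻¹²) = 1.90×10⁻⁴ m².

A ≈ 190 mm²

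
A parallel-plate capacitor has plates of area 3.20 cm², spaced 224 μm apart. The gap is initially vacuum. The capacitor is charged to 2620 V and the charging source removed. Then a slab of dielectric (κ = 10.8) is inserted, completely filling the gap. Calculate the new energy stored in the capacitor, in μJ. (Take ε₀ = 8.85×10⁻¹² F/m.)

A = 3.20 cm² = 3.20×10⁻⁴ m².
Initially C₁ = ε₀A/d = 8.85×10⁻¹² × 3.20×10⁻⁴ / 2.24×10⁻⁴ = 1.26×10⁻¹¹ F.
U₁ = 4.34×10⁻⁵ J.
Isolated ⇒ Q is held fixed. C₂ = 10.8 C₁ and U = Q²/(2C), so U₂/U₁ = C₁/C₂ = 0.0926.
U₂ = 0.0926 × 4.34×10⁻⁵ = 4.02×10⁻⁶ J.

4.02 μJ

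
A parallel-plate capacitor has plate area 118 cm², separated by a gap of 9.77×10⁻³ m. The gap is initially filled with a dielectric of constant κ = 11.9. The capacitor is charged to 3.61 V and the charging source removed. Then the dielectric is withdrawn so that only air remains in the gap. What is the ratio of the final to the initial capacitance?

C = κε₀A/d scales with κ, so C₂/C₁ = 1/κ = 1/11.9 = 0.0840.

C₂/C₁ ≈ 0.0840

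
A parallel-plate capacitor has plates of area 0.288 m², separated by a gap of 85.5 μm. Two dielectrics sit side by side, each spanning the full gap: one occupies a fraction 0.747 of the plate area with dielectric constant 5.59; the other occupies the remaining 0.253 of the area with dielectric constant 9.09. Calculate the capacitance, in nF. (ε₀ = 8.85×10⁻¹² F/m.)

Side-by-side slabs ⇒ two capacitors in parallel, each spanning the full gap.
C₁ = κ₁ε₀A₁/d = 5.59 × 8.85×10⁻¹² × 0.215 / 8.55×10⁻⁵ = 1.24×10⁻⁷ F.
C₂ = κ₂ε₀A₂/d = 9.09 × 8.85×10⁻¹² × 7.29×10⁻² / 8.55×10⁻⁵ = 6.86×10⁻⁸ F.
C = C₁ + C₂ = 1.93×10⁻⁷ F.

C ≈ 193 nF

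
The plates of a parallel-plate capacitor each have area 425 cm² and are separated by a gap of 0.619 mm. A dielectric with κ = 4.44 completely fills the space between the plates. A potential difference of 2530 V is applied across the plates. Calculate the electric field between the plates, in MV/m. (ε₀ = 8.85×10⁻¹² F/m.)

4.09 MV/m

E = V/d = 2530 / 6.19×10⁻⁴ = 4.09×10⁶ V/m.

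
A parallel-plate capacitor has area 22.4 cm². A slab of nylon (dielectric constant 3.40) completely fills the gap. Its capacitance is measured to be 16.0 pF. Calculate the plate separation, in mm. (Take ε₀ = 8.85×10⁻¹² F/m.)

A = 22.4 cm² = 2.24×10⁻³ m².
d = κε₀A/C = 3.40 × 8.85×10⁻¹² × 2.24×10⁻³ / 1.60×10⁻¹¹ = 4.21×10⁻³ m.

4.21 mm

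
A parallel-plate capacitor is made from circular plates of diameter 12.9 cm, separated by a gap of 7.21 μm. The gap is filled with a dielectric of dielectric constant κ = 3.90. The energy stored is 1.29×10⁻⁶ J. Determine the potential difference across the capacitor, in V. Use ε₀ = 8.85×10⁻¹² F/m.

A = π(12.9/2 cm)² = 1.31×10⁻² m².
C = κε₀A/d = 3.90 × 8.85×10⁻¹² × 1.31×10⁻² / 7.21×10⁻⁶ = 6.26×10⁻⁸ F.
V = √(2U/C) = √(2 × 1.29×10⁻⁶ / 6.26×10⁻⁸) = 6.42 V.

V ≈ 6.42 V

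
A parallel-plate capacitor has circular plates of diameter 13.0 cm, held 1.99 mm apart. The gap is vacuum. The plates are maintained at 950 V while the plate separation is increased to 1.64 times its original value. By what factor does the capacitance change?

C = ε₀A/d scales as 1/d, so C₂/C₁ = d₁/d₂ = 1/1.64 = 0.610.

C₂/C₁ ≈ 0.610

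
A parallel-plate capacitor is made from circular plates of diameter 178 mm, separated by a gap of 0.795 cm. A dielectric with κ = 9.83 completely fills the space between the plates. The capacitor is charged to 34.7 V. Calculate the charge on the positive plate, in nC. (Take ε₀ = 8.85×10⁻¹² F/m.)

A = π(178/2 mm)² = 2.49×10⁻² m².
C = κε₀A/d = 9.83 × 8.85×10⁻¹² × 2.49×10⁻² / 7.95×10⁻³ = 2.72×10⁻¹⁰ F.
Q = CV = 2.72×10⁻¹⁰ × 34.7 = 9.45×10⁻⁹ C.

9.45 nC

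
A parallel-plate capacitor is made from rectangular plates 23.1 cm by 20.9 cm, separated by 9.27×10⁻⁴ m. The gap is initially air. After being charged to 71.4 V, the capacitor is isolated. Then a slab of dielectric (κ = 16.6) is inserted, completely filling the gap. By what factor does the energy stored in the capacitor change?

Isolated ⇒ Q is held fixed.
C₂ = 16.6 C₁ and U = Q²/(2C), so U₂/U₁ = C₁/C₂ = 0.0602.

0.0602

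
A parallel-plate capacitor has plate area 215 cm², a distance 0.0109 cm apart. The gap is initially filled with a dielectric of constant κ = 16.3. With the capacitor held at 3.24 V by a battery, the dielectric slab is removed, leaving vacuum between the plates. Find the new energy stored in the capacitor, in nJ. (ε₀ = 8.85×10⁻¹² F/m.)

A = 215 cm² = 2.15×10⁻² m².
Initially C₁ = κε₀A/d = 16.3 × 8.85×10⁻¹² × 2.15×10⁻² / 1.09×10⁻⁴ = 2.85×10⁻⁸ F.
U₁ = 1.49×10⁻⁷ J.
Battery connected ⇒ V is held fixed. C₂ = 0.0613 C₁ and U = ½CV², so U₂/U₁ = C₂/C₁ = 0.0613.
U₂ = 0.0613 × 1.49×10⁻⁷ = 9.16×10⁻⁹ J.

9.16 nJ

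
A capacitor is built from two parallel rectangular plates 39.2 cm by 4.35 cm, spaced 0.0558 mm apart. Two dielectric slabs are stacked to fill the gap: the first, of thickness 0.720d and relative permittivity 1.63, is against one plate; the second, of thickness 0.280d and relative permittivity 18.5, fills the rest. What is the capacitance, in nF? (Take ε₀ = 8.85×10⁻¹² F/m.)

A = 39.2 × 4.35 cm² = 1.71×10⁻² m².
Stacked slabs ⇒ two capacitors in series, each with the full plate area.
C₁ = κ₁ε₀A/d₁ = 1.63 × 8.85×10⁻¹² × 1.71×10⁻² / 4.02×10⁻⁵ = 6.12×10⁻⁹ F.
C₂ = κ₂ε₀A/d₂ = 18.5 × 8.85×10⁻¹² × 1.71×10⁻² / 1.56×10⁻⁵ = 1.79×10⁻⁷ F.
C = (1/C₁ + 1/C₂)⁻¹ = 5.92×10⁻⁹ F.

C ≈ 5.92 nF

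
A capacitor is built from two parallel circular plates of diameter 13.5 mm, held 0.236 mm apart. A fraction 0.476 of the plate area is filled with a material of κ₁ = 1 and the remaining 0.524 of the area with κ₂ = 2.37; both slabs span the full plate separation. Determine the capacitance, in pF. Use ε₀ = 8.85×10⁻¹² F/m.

A = π(13.5/2 mm)² = 1.43×10⁻⁴ m².
Side-by-side slabs ⇒ two capacitors in parallel, each spanning the full gap.
C₁ = κ₁ε₀A₁/d = 1.00 × 8.85×10⁻¹² × 6.81×10⁻⁵ / 2.36×10⁻⁴ = 2.56×10⁻¹² F.
C₂ = κ₂ε₀A₂/d = 2.37 × 8.85×10⁻¹² × 7.50×10⁻⁵ / 2.36×10⁻⁴ = 6.67×10⁻¹² F.
C = C₁ + C₂ = 9.22×10⁻¹² F.

C ≈ 9.22 pF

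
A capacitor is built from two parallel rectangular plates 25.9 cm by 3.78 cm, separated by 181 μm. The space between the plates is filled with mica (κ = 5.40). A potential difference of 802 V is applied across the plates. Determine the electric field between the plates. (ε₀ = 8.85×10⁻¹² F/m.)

E ≈ 4.43 MV/m

E = V/d = 802 / 1.81×10⁻⁴ = 4.43×10⁶ V/m.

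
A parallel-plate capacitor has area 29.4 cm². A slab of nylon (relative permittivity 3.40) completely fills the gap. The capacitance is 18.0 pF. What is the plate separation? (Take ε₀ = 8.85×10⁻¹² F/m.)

d ≈ 4.91 mm

A = 29.4 cm² = 2.94×10⁻³ m².
d = κε₀A/C = 3.40 × 8.85×10⁻¹² × 2.94×10⁻³ / 1.80×10⁻¹¹ = 4.91×10⁻³ m.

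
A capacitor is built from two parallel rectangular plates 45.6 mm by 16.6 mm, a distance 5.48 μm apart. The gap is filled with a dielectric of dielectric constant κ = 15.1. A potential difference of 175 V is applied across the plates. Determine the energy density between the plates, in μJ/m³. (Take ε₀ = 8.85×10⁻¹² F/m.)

6.81×10¹⁰ μJ/m³

E = V/d = 175 / 5.48×10⁻⁶ = 3.19×10⁷ V/m.
u = ½κε₀E² = ½ × 15.1 × 8.85×10⁻¹² × (3.19×10⁷)² = 6.81×10⁴ J/m³.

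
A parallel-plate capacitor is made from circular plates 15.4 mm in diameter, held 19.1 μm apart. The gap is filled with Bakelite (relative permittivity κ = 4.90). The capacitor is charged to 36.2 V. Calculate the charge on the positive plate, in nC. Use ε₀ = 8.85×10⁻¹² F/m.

15.3 nC

A = π(15.4/2 mm)² = 1.86×10⁻⁴ m².
C = κε₀A/d = 4.90 × 8.85×10⁻¹² × 1.86×10⁻⁴ / 1.91×10⁻⁵ = 4.23×10⁻¹⁰ F.
Q = CV = 4.23×10⁻¹⁰ × 36.2 = 1.53×10⁻⁸ C.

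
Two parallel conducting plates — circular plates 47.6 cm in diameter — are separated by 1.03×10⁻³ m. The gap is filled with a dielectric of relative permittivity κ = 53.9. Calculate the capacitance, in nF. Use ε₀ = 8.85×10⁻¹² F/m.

82.4 nF

A = π(47.6/2 cm)² = 0.178 m².
C = κε₀A/d = 53.9 × 8.85×10⁻¹² × 0.178 / 1.03×10⁻³ = 8.24×10⁻⁸ F.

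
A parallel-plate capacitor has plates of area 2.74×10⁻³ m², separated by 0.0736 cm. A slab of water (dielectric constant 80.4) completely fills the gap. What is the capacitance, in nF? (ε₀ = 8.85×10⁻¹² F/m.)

C = κε₀A/d = 80.4 × 8.85×10⁻¹² × 2.74×10⁻³ / 7.36×10⁻⁴ = 2.65×10⁻⁹ F.

C ≈ 2.65 nF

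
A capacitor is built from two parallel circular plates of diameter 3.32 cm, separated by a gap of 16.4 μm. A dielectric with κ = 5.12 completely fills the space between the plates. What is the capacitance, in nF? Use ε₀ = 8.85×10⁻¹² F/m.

A = π(3.32/2 cm)² = 8.66×10⁻⁴ m².
C = κε₀A/d = 5.12 × 8.85×10⁻¹² × 8.66×10⁻⁴ / 1.64×10⁻⁵ = 2.39×10⁻⁹ F.

C ≈ 2.39 nF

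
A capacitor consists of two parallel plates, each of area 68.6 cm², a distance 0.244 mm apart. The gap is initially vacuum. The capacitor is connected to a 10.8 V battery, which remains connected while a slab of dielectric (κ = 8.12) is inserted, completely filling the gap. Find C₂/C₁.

8.12

C = κε₀A/d scales with κ, so C₂/C₁ = κ = 8.12.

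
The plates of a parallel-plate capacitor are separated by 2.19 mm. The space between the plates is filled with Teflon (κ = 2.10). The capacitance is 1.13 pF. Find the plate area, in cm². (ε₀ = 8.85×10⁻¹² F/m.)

A = Cd/(κε₀) = 1.13×10⁻¹² × 2.19×10⁻³ / (2.10 × 8.85×10⁻¹²) = 1.33×10⁻⁴ m².

A ≈ 1.33 cm²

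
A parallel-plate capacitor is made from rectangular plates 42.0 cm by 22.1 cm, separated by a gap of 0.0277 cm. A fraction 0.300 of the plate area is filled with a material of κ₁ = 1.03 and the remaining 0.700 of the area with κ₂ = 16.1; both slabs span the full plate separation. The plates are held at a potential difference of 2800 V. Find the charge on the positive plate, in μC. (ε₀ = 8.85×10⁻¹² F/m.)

96.1 μC

A = 42.0 × 22.1 cm² = 9.28×10⁻² m².
Side-by-side slabs ⇒ two capacitors in parallel, each spanning the full gap.
C₁ = κ₁ε₀A₁/d = 1.03 × 8.85×10⁻¹² × 2.78×10⁻² / 2.77×10⁻⁴ = 9.16×10⁻¹⁰ F.
C₂ = κ₂ε₀A₂/d = 16.1 × 8.85×10⁻¹² × 6.50×10⁻² / 2.77×10⁻⁴ = 3.34×10⁻⁸ F.
C = C₁ + C₂ = 3.43×10⁻⁸ F.
Q = CV = 3.43×10⁻⁸ × 2800 = 9.61×10⁻⁵ C.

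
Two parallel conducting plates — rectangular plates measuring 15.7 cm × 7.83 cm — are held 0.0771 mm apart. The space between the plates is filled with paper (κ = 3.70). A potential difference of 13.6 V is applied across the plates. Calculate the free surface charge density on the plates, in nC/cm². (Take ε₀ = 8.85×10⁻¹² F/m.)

σ ≈ 0.578 nC/cm²

A = 15.7 × 7.83 cm² = 1.23×10⁻² m².
C = κε₀A/d = 3.70 × 8.85×10⁻¹² × 1.23×10⁻² / 7.71×10⁻⁵ = 5.22×10⁻⁹ F.
σ = Q/A = CV/A = 5.22×10⁻⁹ × 13.6 / 1.23×10⁻² = 5.78×10⁻⁶ C/m².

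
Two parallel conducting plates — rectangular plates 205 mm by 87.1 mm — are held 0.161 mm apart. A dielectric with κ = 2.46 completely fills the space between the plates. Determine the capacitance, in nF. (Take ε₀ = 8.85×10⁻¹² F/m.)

C ≈ 2.41 nF

A = 205 × 87.1 mm² = 1.79×10⁻² m².
C = κε₀A/d = 2.46 × 8.85×10⁻¹² × 1.79×10⁻² / 1.61×10⁻⁴ = 2.41×10⁻⁹ F.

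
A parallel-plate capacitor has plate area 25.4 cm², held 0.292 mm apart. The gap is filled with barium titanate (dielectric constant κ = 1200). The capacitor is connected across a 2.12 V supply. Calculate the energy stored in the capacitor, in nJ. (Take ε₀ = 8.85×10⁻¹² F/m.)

A = 25.4 cm² = 2.54×10⁻³ m².
C = κε₀A/d = 1200 × 8.85×10⁻¹² × 2.54×10⁻³ / 2.92×10⁻⁴ = 9.24×10⁻⁸ F.
U = ½CV² = ½ × 9.24×10⁻⁸ × (2.12)² = 2.08×10⁻⁷ J.

U ≈ 208 nJ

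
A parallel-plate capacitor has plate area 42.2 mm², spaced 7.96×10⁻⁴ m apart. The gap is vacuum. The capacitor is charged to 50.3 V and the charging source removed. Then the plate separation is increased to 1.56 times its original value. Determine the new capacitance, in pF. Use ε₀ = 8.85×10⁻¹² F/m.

0.301 pF

A = 42.2 mm² = 4.22×10⁻⁵ m².
Initially C₁ = ε₀A/d = 8.85×10⁻¹² × 4.22×10⁻⁵ / 7.96×10⁻⁴ = 4.69×10⁻¹³ F.
C = ε₀A/d scales as 1/d, so C₂/C₁ = d₁/d₂ = 1/1.56 = 0.641.
C₂ = 0.641 × 4.69×10⁻¹³ = 3.01×10⁻¹³ F.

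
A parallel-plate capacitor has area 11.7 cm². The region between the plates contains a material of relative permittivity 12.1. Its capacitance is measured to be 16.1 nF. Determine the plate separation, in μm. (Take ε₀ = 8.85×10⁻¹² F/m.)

A = 11.7 cm² = 1.17×10⁻³ m².
d = κε₀A/C = 12.1 × 8.85×10⁻¹² × 1.17×10⁻³ / 1.61×10⁻⁸ = 7.78×10⁻⁶ m.

7.78 μm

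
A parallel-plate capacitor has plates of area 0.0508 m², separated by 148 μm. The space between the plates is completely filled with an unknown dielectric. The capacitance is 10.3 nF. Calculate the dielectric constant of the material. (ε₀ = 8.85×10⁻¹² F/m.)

κ ≈ 3.39

κ = Cd/(ε₀A) = 1.03×10⁻⁸ × 1.48×10⁻⁴ / (8.85×10⁻¹² × 5.08×10⁻²) = 3.39.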